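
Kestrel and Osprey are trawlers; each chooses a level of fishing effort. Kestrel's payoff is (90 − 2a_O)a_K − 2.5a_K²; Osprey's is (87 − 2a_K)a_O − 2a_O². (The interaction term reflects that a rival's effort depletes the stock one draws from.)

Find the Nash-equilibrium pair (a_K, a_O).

11.625, 15.9375

Expanding Kestrel's payoff: 90a_K − 2a_Oa_K − 2.5a_K².
∂π/∂a_K = 90 − 2a_O − 5a_K = 0, so a_K = 18 − 0.4a_O.
Likewise for Osprey: a_O = 21.75 − 0.5a_K.
Substituting the second reaction function into the first: a_K = 18 − 0.4(21.75 − 0.5a_K), which gives 0.8a_K = 9.3 ⇒ a_K = 11.625.
Then a_O = 21.75 − 0.5·11.625 = 15.9375.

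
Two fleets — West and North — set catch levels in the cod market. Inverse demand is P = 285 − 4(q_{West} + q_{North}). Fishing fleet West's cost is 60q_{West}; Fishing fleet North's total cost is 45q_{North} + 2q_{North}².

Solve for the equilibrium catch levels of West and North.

Fishing fleet West's profit: π = q_{West}(285 − 4(q_{West} + q_{North})) − 60q_{West}.
∂π/∂q_{West} = 225 − 8q_{West} − 4q_{North} = 0, so q_{West} = 28.125 − 0.5q_{North}.
For North: ∂π/∂q_{North} = 240 − 12q_{North} − 4q_{West} = 0 ⇒ q_{North} = 20 − (1/3)q_{West}.
Solving the two reaction functions simultaneously: (1 − (−0.5)(−1/3))q_{West} = 28.125 − 0.5·20, so (5/6)q_{West} = 18.125 and q_{West} = 21.75.
Then q_{North} = 20 − (1/3)·21.75 = 12.75.

21.75, 12.75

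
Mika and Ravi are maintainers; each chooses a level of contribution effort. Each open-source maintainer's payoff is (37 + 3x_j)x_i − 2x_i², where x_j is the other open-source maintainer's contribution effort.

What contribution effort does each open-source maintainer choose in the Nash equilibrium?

37

Mika's payoff is (37 + 3x_R)x_M − 2x_M².
∂π/∂x_M = 37 + 3x_R − 4x_M = 0, so x_M = 9.25 + 0.75x_R.
The game is symmetric, so in equilibrium x_R = x_M: the reaction function gives 0.25x_M = 9.25, hence x_M = 37.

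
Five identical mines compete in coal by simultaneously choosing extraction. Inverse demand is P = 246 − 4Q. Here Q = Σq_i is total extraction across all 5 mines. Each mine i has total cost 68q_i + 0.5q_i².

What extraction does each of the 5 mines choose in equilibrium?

A representative mine's profit is π_i = q_i(246 − 4Q) − 68q_i − 0.5q_i², with Q = q_i + Σ_{j≠i} q_j.
First-order condition: 178 − 9q_i − 4Σ_{j≠i} q_j = 0.
With identical mines, set every q_j = q: then 178 − 9q − 16q = 0, i.e. q = 178/25 = 7.12.

7.12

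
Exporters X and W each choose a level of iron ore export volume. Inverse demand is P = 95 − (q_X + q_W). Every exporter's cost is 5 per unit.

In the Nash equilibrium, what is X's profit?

900

Exporter X's profit: π = q_X(95 − (q_X + q_W)) − 5q_X.
∂π/∂q_X = 90 − 2q_X − q_W = 0, so q_X = 45 − 0.5q_W.
The game is symmetric, so in equilibrium q_W = q_X: the reaction function gives 1.5q_X = 45, hence q_X = 30.
Price P = 95 − 60 = 35.
X's profit: (35 − 5)·30 = 900.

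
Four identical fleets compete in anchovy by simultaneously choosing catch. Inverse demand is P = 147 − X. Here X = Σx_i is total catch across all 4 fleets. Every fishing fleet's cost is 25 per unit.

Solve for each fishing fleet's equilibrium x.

24.4

A representative fishing fleet's profit is π_i = x_i(147 − X) − 25x_i, with X = x_i + Σ_{j≠i} x_j.
First-order condition: 122 − 2x_i − Σ_{j≠i} x_j = 0.
In a symmetric equilibrium every fishing fleet chooses the same x, so Σ_{j≠i} x_j = 3x. The condition becomes 122 − 5x = 0, giving x = 122/5 = 24.4.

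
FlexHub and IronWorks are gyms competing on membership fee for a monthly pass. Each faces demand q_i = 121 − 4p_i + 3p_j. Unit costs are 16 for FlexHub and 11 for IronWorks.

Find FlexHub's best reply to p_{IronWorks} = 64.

FlexHub's profit: π = (p_{FlexHub} − 16)(121 − 4p_{FlexHub} + 3p_{IronWorks}).
∂π/∂p_{FlexHub} = 185 − 8p_{FlexHub} + 3p_{IronWorks} = 0 ⇒ p_{FlexHub} = 23.125 + 0.375p_{IronWorks}.
At p_{IronWorks} = 64: p_{FlexHub} = 23.125 + 0.375·64 = 47.125.

47.125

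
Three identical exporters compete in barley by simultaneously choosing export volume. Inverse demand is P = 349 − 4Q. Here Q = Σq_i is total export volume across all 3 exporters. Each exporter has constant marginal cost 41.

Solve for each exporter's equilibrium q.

19.25

A representative exporter's profit is π_i = q_i(349 − 4Q) − 41q_i, with Q = q_i + Σ_{j≠i} q_j.
First-order condition: 308 − 8q_i − 4Σ_{j≠i} q_j = 0.
Imposing symmetry (q_j = q for all j) turns Σ_{j≠i} q_j into 2q, so 308 = 16q and q = 19.25.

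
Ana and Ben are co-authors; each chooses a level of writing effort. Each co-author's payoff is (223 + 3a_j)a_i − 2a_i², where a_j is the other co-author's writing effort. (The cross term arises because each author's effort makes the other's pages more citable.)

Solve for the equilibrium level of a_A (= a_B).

223

Ana's payoff is (223 + 3a_B)a_A − 2a_A².
∂π/∂a_A = 223 + 3a_B − 4a_A = 0, so a_A = 55.75 + 0.75a_B.
The game is symmetric, so in equilibrium a_B = a_A: the reaction function gives 0.25a_A = 55.75, hence a_A = 223.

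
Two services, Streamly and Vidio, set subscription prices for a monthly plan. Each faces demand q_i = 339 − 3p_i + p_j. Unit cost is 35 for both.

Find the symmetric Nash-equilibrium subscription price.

88.8

Streamly's profit: π = (p_{Streamly} − 35)(339 − 3p_{Streamly} + p_{Vidio}).
∂π/∂p_{Streamly} = 444 − 6p_{Streamly} + p_{Vidio} = 0 ⇒ p_{Streamly} = 74 + (1/6)p_{Vidio}.
By symmetry p_{Vidio} = p_{Streamly}; substituting into the reaction function, (5/6)p_{Streamly} = 74 and p_{Streamly} = 88.8.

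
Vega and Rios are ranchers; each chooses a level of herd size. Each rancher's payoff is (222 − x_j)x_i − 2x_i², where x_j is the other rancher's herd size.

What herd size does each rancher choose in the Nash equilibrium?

Vega's payoff is (222 − x_R)x_V − 2x_V².
∂π/∂x_V = 222 − x_R − 4x_V = 0, so x_V = 55.5 − 0.25x_R.
The game is symmetric, so in equilibrium x_R = x_V: the reaction function gives 1.25x_V = 55.5, hence x_V = 44.4.

44.4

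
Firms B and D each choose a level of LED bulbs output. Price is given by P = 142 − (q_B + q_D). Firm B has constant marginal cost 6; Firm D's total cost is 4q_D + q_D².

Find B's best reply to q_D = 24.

56

Firm B's profit: π = q_B(142 − (q_B + q_D)) − 6q_B.
∂π/∂q_B = 136 − 2q_B − q_D = 0, so q_B = 68 − 0.5q_D.
At q_D = 24: q_B = 68 − 0.5·24 = 56.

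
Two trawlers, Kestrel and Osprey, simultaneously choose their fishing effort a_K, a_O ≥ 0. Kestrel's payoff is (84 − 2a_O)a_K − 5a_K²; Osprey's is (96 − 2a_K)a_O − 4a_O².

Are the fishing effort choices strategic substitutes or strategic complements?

strategic substitutes

Expanding Kestrel's payoff: 84a_K − 2a_Oa_K − 5a_K².
∂π/∂a_K = 84 − 2a_O − 10a_K = 0, so a_K = 8.4 − 0.2a_O.
The best-response slope da_K/da_O = −0.2 < 0: the reaction function is downward-sloping, so the choices are strategic substitutes.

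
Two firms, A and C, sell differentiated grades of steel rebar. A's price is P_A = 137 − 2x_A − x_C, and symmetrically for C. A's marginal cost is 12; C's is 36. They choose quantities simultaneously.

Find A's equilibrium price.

Firm A's profit: π = x_A(137 − 2x_A − x_C) − 12x_A.
∂π/∂x_A = 125 − 4x_A − x_C = 0 ⇒ x_A = 31.25 − 0.25x_C.
Similarly x_C = 25.25 − 0.25x_A.
Plugging x_C into A's best response: x_A = 31.25 − 0.25(25.25 − 0.25x_A) ⇒ 0.9375x_A = 24.9375, so x_A = 26.6.
Then x_C = 25.25 − 0.25·26.6 = 18.6.
P_A = 137 − 2·26.6 − 18.6 = 65.2.

65.2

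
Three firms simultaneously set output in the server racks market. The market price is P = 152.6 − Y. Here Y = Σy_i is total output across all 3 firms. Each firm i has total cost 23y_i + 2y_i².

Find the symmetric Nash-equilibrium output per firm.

16.2

A representative firm's profit is π_i = y_i(152.6 − Y) − 23y_i − 2y_i², with Y = y_i + Σ_{j≠i} y_j.
First-order condition: 129.6 − 6y_i − Σ_{j≠i} y_j = 0.
Imposing symmetry (y_j = y for all j) turns Σ_{j≠i} y_j into 2y, so 129.6 = 8y and y = 16.2.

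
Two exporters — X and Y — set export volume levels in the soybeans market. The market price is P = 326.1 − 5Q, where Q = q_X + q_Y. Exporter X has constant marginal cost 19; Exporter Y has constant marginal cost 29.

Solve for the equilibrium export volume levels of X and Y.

21.14, 19.14

Exporter X's profit: π = q_X(326.1 − 5(q_X + q_Y)) − 19q_X.
∂π/∂q_X = 307.1 − 10q_X − 5q_Y = 0, so q_X = 30.71 − 0.5q_Y.
By the same steps for Y: q_Y = 29.71 − 0.5q_X.
Substituting the second reaction function into the first: q_X = 30.71 − 0.5(29.71 − 0.5q_X), which gives 0.75q_X = 15.855 ⇒ q_X = 21.14.
Then q_Y = 29.71 − 0.5·21.14 = 19.14.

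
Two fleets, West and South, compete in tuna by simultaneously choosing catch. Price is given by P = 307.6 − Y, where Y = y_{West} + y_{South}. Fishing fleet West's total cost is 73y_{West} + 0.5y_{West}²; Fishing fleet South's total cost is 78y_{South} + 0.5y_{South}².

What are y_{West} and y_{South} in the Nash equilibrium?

Fishing fleet West's profit: π = y_{West}(307.6 − (y_{West} + y_{South})) − 73y_{West} − 0.5y_{West}².
∂π/∂y_{West} = 234.6 − 3y_{West} − y_{South} = 0, so y_{West} = 78.2 − (1/3)y_{South}.
By the same steps for South: y_{South} = 1148/15 − (1/3)y_{West}.
Solving the two reaction functions simultaneously: (1 − (−1/3)(−1/3))y_{West} = 78.2 − (1/3)·(1148/15), so (8/9)y_{West} = 2371/45 and y_{West} = 59.275.
Then y_{South} = 1148/15 − (1/3)·59.275 = 56.775.

59.275, 56.775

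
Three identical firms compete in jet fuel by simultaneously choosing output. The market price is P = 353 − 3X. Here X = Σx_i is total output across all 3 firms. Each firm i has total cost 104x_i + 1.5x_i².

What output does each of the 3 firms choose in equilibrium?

A representative firm's profit is π_i = x_i(353 − 3X) − 104x_i − 1.5x_i², with X = x_i + Σ_{j≠i} x_j.
First-order condition: 249 − 9x_i − 3Σ_{j≠i} x_j = 0.
Imposing symmetry (x_j = x for all j) turns Σ_{j≠i} x_j into 2x, so 249 = 15x and x = 16.6.

16.6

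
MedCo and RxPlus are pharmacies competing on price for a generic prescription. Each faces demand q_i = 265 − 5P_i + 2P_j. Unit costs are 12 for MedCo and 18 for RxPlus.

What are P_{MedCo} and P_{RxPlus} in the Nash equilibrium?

41.25, 43.75

MedCo's profit: π = (P_{MedCo} − 12)(265 − 5P_{MedCo} + 2P_{RxPlus}).
∂π/∂P_{MedCo} = 325 − 10P_{MedCo} + 2P_{RxPlus} = 0 ⇒ P_{MedCo} = 32.5 + 0.2P_{RxPlus}.
Similarly P_{RxPlus} = 35.5 + 0.2P_{MedCo}.
Substituting the second reaction function into the first: P_{MedCo} = 32.5 + 0.2(35.5 + 0.2P_{MedCo}), which gives 0.96P_{MedCo} = 39.6 ⇒ P_{MedCo} = 41.25.
Then P_{RxPlus} = 35.5 + 0.2·41.25 = 43.75.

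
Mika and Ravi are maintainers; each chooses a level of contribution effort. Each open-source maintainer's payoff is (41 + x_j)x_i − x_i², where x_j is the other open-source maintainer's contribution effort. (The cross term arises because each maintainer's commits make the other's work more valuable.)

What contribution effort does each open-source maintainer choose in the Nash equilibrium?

Mika's payoff is (41 + x_R)x_M − x_M².
∂π/∂x_M = 41 + x_R − 2x_M = 0, so x_M = 20.5 + 0.5x_R.
By symmetry x_R = x_M; substituting into the reaction function, 0.5x_M = 20.5 and x_M = 41.

41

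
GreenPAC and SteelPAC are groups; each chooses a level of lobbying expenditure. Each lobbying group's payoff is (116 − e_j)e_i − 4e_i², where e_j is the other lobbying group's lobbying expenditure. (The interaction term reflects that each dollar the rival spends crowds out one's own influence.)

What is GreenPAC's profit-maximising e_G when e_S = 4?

GreenPAC's payoff is (116 − e_S)e_G − 4e_G².
∂π/∂e_G = 116 − e_S − 8e_G = 0, so e_G = 14.5 − 0.125e_S.
At e_S = 4: e_G = 14.5 − 0.125·4 = 14.

14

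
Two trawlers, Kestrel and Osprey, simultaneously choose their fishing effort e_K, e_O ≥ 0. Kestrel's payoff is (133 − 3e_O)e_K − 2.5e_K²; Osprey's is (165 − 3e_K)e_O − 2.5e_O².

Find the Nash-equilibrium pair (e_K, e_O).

Expanding Kestrel's payoff: 133e_K − 3e_Oe_K − 2.5e_K².
∂π/∂e_K = 133 − 3e_O − 5e_K = 0, so e_K = 26.6 − 0.6e_O.
Likewise for Osprey: e_O = 33 − 0.6e_K.
Substituting the second reaction function into the first: e_K = 26.6 − 0.6(33 − 0.6e_K), which gives 0.64e_K = 6.8 ⇒ e_K = 10.625.
Then e_O = 33 − 0.6·10.625 = 26.625.

10.625, 26.625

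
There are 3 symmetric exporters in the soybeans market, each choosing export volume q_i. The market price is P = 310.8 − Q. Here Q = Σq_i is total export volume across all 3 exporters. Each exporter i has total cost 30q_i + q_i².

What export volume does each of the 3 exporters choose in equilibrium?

46.8

A representative exporter's profit is π_i = q_i(310.8 − Q) − 30q_i − q_i², with Q = q_i + Σ_{j≠i} q_j.
First-order condition: 280.8 − 4q_i − Σ_{j≠i} q_j = 0.
Imposing symmetry (q_j = q for all j) turns Σ_{j≠i} q_j into 2q, so 280.8 = 6q and q = 46.8.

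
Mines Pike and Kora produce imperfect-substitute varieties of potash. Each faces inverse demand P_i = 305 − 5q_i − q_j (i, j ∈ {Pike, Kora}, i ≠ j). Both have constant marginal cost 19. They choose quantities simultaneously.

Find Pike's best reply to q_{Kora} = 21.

26.5

Mine Pike's profit: π = q_{Pike}(305 − 5q_{Pike} − q_{Kora}) − 19q_{Pike}.
∂π/∂q_{Pike} = 286 − 10q_{Pike} − q_{Kora} = 0 ⇒ q_{Pike} = 28.6 − 0.1q_{Kora}.
At q_{Kora} = 21: q_{Pike} = 28.6 − 0.1·21 = 26.5.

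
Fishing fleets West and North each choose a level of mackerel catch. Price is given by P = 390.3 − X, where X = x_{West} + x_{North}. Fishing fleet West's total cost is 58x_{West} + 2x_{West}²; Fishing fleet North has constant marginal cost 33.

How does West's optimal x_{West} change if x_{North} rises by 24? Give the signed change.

-4

Fishing fleet West's profit: π = x_{West}(390.3 − (x_{West} + x_{North})) − 58x_{West} − 2x_{West}².
∂π/∂x_{West} = 332.3 − 6x_{West} − x_{North} = 0, so x_{West} = 3323/60 − (1/6)x_{North}.
The reaction-function slope is −1/6, so a 24-unit rise in x_{North} moves x_{West} by −1/6 × 24 = −4. West's best response falls — the actions are strategic substitutes.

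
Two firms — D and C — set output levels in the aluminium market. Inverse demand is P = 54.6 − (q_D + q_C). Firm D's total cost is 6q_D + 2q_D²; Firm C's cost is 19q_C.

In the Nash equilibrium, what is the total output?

Firm D's profit: π = q_D(54.6 − (q_D + q_C)) − 6q_D − 2q_D².
∂π/∂q_D = 48.6 − 6q_D − q_C = 0, so q_D = 8.1 − (1/6)q_C.
For C: ∂π/∂q_C = 35.6 − 2q_C − q_D = 0 ⇒ q_C = 17.8 − 0.5q_D.
Plugging q_C into D's best response: q_D = 8.1 − (1/6)(17.8 − 0.5q_D) ⇒ (11/12)q_D = 77/15, so q_D = 5.6.
Then q_C = 17.8 − 0.5·5.6 = 15.
Total output: 5.6 + 15 = 20.6.

20.6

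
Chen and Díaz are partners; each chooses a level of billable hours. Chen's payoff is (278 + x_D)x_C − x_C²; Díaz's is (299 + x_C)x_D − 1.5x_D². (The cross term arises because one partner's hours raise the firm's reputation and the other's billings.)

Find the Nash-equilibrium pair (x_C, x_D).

Expanding Chen's payoff: 278x_C + x_Dx_C − x_C².
∂π/∂x_C = 278 + x_D − 2x_C = 0, so x_C = 139 + 0.5x_D.
Likewise for Díaz: x_D = 299/3 + (1/3)x_C.
Solving the two reaction functions simultaneously: (1 − (0.5)(1/3))x_C = 139 + 0.5·(299/3), so (5/6)x_C = 1133/6 and x_C = 226.6.
Then x_D = 299/3 + (1/3)·226.6 = 175.2.

226.6, 175.2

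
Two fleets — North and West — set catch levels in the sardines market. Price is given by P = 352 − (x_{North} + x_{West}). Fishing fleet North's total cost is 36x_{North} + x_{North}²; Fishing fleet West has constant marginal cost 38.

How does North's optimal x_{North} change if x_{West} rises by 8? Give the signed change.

Fishing fleet North's profit: π = x_{North}(352 − (x_{North} + x_{West})) − 36x_{North} − x_{North}².
∂π/∂x_{North} = 316 − 4x_{North} − x_{West} = 0, so x_{North} = 79 − 0.25x_{West}.
The reaction-function slope is −0.25, so an 8-unit rise in x_{West} moves x_{North} by −0.25 × 8 = −2. North's best response falls — the actions are strategic substitutes.

-2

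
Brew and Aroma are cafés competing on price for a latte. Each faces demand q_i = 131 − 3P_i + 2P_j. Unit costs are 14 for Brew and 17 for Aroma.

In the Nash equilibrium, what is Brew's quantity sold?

Brew's profit: π = (P_{Brew} − 14)(131 − 3P_{Brew} + 2P_{Aroma}).
∂π/∂P_{Brew} = 173 − 6P_{Brew} + 2P_{Aroma} = 0 ⇒ P_{Brew} = 173/6 + (1/3)P_{Aroma}.
Similarly P_{Aroma} = 91/3 + (1/3)P_{Brew}.
Plugging P_{Aroma} into Brew's best response: P_{Brew} = 173/6 + (1/3)(91/3 + (1/3)P_{Brew}) ⇒ (8/9)P_{Brew} = 701/18, so P_{Brew} = 43.8125.
Then P_{Aroma} = 91/3 + (1/3)·43.8125 = 44.9375.
q_{Brew} = 131 − 3·43.8125 + 2·44.9375 = 89.4375.

89.4375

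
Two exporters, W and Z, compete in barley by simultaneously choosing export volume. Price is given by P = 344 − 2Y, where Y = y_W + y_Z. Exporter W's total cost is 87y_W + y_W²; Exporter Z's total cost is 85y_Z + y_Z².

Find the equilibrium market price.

Exporter W's profit: π = y_W(344 − 2(y_W + y_Z)) − 87y_W − y_W².
∂π/∂y_W = 257 − 6y_W − 2y_Z = 0, so y_W = 257/6 − (1/3)y_Z.
By the same steps for Z: y_Z = 259/6 − (1/3)y_W.
Plugging y_Z into W's best response: y_W = 257/6 − (1/3)(259/6 − (1/3)y_W) ⇒ (8/9)y_W = 256/9, so y_W = 32.
Then y_Z = 259/6 − (1/3)·32 = 32.5.
Equilibrium price: P = 344 − 2·64.5 = 215.

215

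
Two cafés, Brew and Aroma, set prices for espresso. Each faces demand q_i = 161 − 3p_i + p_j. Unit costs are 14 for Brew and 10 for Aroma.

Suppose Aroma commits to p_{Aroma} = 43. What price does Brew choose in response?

41

Brew's profit: π = (p_{Brew} − 14)(161 − 3p_{Brew} + p_{Aroma}).
∂π/∂p_{Brew} = 203 − 6p_{Brew} + p_{Aroma} = 0 ⇒ p_{Brew} = 203/6 + (1/6)p_{Aroma}.
At p_{Aroma} = 43: p_{Brew} = 203/6 + (1/6)·43 = 41.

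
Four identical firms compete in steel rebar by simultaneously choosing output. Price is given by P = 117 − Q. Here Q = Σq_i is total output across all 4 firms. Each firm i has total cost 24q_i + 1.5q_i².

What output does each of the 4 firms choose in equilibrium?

A representative firm's profit is π_i = q_i(117 − Q) − 24q_i − 1.5q_i², with Q = q_i + Σ_{j≠i} q_j.
First-order condition: 93 − 5q_i − Σ_{j≠i} q_j = 0.
In a symmetric equilibrium every firm chooses the same q, so Σ_{j≠i} q_j = 3q. The condition becomes 93 − 8q = 0, giving q = 93/8 = 11.625.

11.625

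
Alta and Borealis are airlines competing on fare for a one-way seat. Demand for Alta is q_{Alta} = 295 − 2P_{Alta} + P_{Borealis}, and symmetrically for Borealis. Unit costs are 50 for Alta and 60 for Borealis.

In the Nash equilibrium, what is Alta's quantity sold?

166

Alta's profit: π = (P_{Alta} − 50)(295 − 2P_{Alta} + P_{Borealis}).
∂π/∂P_{Alta} = 395 − 4P_{Alta} + P_{Borealis} = 0 ⇒ P_{Alta} = 98.75 + 0.25P_{Borealis}.
Similarly P_{Borealis} = 103.75 + 0.25P_{Alta}.
Substituting the second reaction function into the first: P_{Alta} = 98.75 + 0.25(103.75 + 0.25P_{Alta}), which gives 0.9375P_{Alta} = 124.6875 ⇒ P_{Alta} = 133.
Then P_{Borealis} = 103.75 + 0.25·133 = 137.
q_{Alta} = 295 − 2·133 + 137 = 166.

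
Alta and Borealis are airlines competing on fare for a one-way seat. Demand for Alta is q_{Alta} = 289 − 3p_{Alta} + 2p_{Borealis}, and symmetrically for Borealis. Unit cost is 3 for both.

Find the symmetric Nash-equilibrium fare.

74.5

Alta's profit: π = (p_{Alta} − 3)(289 − 3p_{Alta} + 2p_{Borealis}).
∂π/∂p_{Alta} = 298 − 6p_{Alta} + 2p_{Borealis} = 0 ⇒ p_{Alta} = 149/3 + (1/3)p_{Borealis}.
By symmetry p_{Borealis} = p_{Alta}; substituting into the reaction function, (2/3)p_{Alta} = 149/3 and p_{Alta} = 74.5.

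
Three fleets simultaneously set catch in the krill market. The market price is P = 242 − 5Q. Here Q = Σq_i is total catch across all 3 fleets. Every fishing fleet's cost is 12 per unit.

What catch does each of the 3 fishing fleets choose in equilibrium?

11.5

A representative fishing fleet's profit is π_i = q_i(242 − 5Q) − 12q_i, with Q = q_i + Σ_{j≠i} q_j.
First-order condition: 230 − 10q_i − 5Σ_{j≠i} q_j = 0.
With identical fishing fleets, set every q_j = q: then 230 − 10q − 10q = 0, i.e. q = 230/20 = 11.5.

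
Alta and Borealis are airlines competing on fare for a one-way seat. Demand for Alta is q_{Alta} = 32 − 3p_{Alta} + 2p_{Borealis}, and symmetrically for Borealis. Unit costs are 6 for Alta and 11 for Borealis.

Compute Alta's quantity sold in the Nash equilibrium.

Alta's profit: π = (p_{Alta} − 6)(32 − 3p_{Alta} + 2p_{Borealis}).
∂π/∂p_{Alta} = 50 − 6p_{Alta} + 2p_{Borealis} = 0 ⇒ p_{Alta} = 25/3 + (1/3)p_{Borealis}.
Similarly p_{Borealis} = 65/6 + (1/3)p_{Alta}.
Solving the two reaction functions simultaneously: (1 − (1/3)(1/3))p_{Alta} = 25/3 + (1/3)·(65/6), so (8/9)p_{Alta} = 215/18 and p_{Alta} = 13.4375.
Then p_{Borealis} = 65/6 + (1/3)·13.4375 = 15.3125.
q_{Alta} = 32 − 3·13.4375 + 2·15.3125 = 22.3125.

22.3125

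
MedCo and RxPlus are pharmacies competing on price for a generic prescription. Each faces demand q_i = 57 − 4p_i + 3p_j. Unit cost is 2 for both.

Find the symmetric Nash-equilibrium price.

MedCo's profit: π = (p_{MedCo} − 2)(57 − 4p_{MedCo} + 3p_{RxPlus}).
∂π/∂p_{MedCo} = 65 − 8p_{MedCo} + 3p_{RxPlus} = 0 ⇒ p_{MedCo} = 8.125 + 0.375p_{RxPlus}.
By symmetry p_{RxPlus} = p_{MedCo}; substituting into the reaction function, 0.625p_{MedCo} = 8.125 and p_{MedCo} = 13.

13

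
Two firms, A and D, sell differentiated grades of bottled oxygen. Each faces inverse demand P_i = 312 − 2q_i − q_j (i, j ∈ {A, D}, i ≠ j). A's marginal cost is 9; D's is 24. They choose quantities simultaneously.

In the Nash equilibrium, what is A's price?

Firm A's profit: π = q_A(312 − 2q_A − q_D) − 9q_A.
∂π/∂q_A = 303 − 4q_A − q_D = 0 ⇒ q_A = 75.75 − 0.25q_D.
Similarly q_D = 72 − 0.25q_A.
Substituting the second reaction function into the first: q_A = 75.75 − 0.25(72 − 0.25q_A), which gives 0.9375q_A = 57.75 ⇒ q_A = 61.6.
Then q_D = 72 − 0.25·61.6 = 56.6.
P_A = 312 − 2·61.6 − 56.6 = 132.2.

132.2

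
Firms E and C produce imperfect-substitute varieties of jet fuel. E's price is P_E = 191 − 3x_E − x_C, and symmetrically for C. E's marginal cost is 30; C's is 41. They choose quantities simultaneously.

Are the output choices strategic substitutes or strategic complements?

strategic substitutes

Firm E's profit: π = x_E(191 − 3x_E − x_C) − 30x_E.
∂π/∂x_E = 161 − 6x_E − x_C = 0 ⇒ x_E = 161/6 − (1/6)x_C.
The best-response slope dx_E/dx_C = −1/6 < 0: the reaction function is downward-sloping, so the choices are strategic substitutes.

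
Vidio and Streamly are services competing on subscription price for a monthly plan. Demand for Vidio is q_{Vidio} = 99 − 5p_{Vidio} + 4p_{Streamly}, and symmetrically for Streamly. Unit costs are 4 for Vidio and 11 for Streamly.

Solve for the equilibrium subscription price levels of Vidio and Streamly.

Vidio's profit: π = (p_{Vidio} − 4)(99 − 5p_{Vidio} + 4p_{Streamly}).
∂π/∂p_{Vidio} = 119 − 10p_{Vidio} + 4p_{Streamly} = 0 ⇒ p_{Vidio} = 11.9 + 0.4p_{Streamly}.
Similarly p_{Streamly} = 15.4 + 0.4p_{Vidio}.
Substituting the second reaction function into the first: p_{Vidio} = 11.9 + 0.4(15.4 + 0.4p_{Vidio}), which gives 0.84p_{Vidio} = 18.06 ⇒ p_{Vidio} = 21.5.
Then p_{Streamly} = 15.4 + 0.4·21.5 = 24.

21.5, 24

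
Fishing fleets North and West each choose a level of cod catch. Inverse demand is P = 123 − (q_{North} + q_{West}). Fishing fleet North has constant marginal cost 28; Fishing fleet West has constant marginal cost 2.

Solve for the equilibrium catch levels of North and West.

Fishing fleet North's profit: π = q_{North}(123 − (q_{North} + q_{West})) − 28q_{North}.
∂π/∂q_{North} = 95 − 2q_{North} − q_{West} = 0, so q_{North} = 47.5 − 0.5q_{West}.
By the same steps for West: q_{West} = 60.5 − 0.5q_{North}.
Solving the two reaction functions simultaneously: (1 − (−0.5)(−0.5))q_{North} = 47.5 − 0.5·60.5, so 0.75q_{North} = 17.25 and q_{North} = 23.
Then q_{West} = 60.5 − 0.5·23 = 49.

23, 49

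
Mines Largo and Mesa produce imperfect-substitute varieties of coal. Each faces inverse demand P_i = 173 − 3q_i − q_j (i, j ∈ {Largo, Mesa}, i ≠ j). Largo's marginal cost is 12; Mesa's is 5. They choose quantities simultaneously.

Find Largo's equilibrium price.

80.4

Mine Largo's profit: π = q_{Largo}(173 − 3q_{Largo} − q_{Mesa}) − 12q_{Largo}.
∂π/∂q_{Largo} = 161 − 6q_{Largo} − q_{Mesa} = 0 ⇒ q_{Largo} = 161/6 − (1/6)q_{Mesa}.
Similarly q_{Mesa} = 28 − (1/6)q_{Largo}.
Substituting the second reaction function into the first: q_{Largo} = 161/6 − (1/6)(28 − (1/6)q_{Largo}), which gives (35/36)q_{Largo} = 133/6 ⇒ q_{Largo} = 22.8.
Then q_{Mesa} = 28 − (1/6)·22.8 = 24.2.
P_{Largo} = 173 − 3·22.8 − 24.2 = 80.4.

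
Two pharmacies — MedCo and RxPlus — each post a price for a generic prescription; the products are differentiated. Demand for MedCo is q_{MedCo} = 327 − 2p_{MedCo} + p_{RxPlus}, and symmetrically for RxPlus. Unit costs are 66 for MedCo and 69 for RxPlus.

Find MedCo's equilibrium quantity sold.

174.8

MedCo's profit: π = (p_{MedCo} − 66)(327 − 2p_{MedCo} + p_{RxPlus}).
∂π/∂p_{MedCo} = 459 − 4p_{MedCo} + p_{RxPlus} = 0 ⇒ p_{MedCo} = 114.75 + 0.25p_{RxPlus}.
Similarly p_{RxPlus} = 116.25 + 0.25p_{MedCo}.
Plugging p_{RxPlus} into MedCo's best response: p_{MedCo} = 114.75 + 0.25(116.25 + 0.25p_{MedCo}) ⇒ 0.9375p_{MedCo} = 143.8125, so p_{MedCo} = 153.4.
Then p_{RxPlus} = 116.25 + 0.25·153.4 = 154.6.
q_{MedCo} = 327 − 2·153.4 + 154.6 = 174.8.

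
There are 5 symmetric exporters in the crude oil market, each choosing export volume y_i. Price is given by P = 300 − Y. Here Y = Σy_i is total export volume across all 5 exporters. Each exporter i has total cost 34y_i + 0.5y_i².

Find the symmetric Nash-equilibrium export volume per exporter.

38

A representative exporter's profit is π_i = y_i(300 − Y) − 34y_i − 0.5y_i², with Y = y_i + Σ_{j≠i} y_j.
First-order condition: 266 − 3y_i − Σ_{j≠i} y_j = 0.
Imposing symmetry (y_j = y for all j) turns Σ_{j≠i} y_j into 4y, so 266 = 7y and y = 38.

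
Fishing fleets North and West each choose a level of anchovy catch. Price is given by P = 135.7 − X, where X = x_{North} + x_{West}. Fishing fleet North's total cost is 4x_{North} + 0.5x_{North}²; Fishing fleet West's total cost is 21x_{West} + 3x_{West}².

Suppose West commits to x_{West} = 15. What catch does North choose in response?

Fishing fleet North's profit: π = x_{North}(135.7 − (x_{North} + x_{West})) − 4x_{North} − 0.5x_{North}².
∂π/∂x_{North} = 131.7 − 3x_{North} − x_{West} = 0, so x_{North} = 43.9 − (1/3)x_{West}.
At x_{West} = 15: x_{North} = 43.9 − (1/3)·15 = 38.9.

38.9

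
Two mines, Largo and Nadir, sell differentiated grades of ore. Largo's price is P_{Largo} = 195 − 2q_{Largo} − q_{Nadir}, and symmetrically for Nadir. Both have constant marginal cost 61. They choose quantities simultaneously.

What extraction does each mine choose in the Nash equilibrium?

Mine Largo's profit: π = q_{Largo}(195 − 2q_{Largo} − q_{Nadir}) − 61q_{Largo}.
∂π/∂q_{Largo} = 134 − 4q_{Largo} − q_{Nadir} = 0 ⇒ q_{Largo} = 33.5 − 0.25q_{Nadir}.
By symmetry q_{Nadir} = q_{Largo}; substituting into the reaction function, 1.25q_{Largo} = 33.5 and q_{Largo} = 26.8.

26.8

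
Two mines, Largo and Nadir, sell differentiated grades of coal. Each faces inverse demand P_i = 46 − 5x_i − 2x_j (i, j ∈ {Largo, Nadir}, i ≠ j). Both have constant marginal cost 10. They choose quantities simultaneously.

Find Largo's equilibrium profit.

Mine Largo's profit: π = x_{Largo}(46 − 5x_{Largo} − 2x_{Nadir}) − 10x_{Largo}.
∂π/∂x_{Largo} = 36 − 10x_{Largo} − 2x_{Nadir} = 0 ⇒ x_{Largo} = 3.6 − 0.2x_{Nadir}.
By symmetry x_{Nadir} = x_{Largo}; substituting into the reaction function, 1.2x_{Largo} = 3.6 and x_{Largo} = 3.
P_{Largo} = 46 − 5·3 − 2·3 = 25.
Profit = (25 − 10)·3 = 45.

45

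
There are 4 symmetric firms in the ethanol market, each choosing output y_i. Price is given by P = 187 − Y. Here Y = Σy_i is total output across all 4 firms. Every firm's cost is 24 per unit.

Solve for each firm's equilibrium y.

32.6

A representative firm's profit is π_i = y_i(187 − Y) − 24y_i, with Y = y_i + Σ_{j≠i} y_j.
First-order condition: 163 − 2y_i − Σ_{j≠i} y_j = 0.
Imposing symmetry (y_j = y for all j) turns Σ_{j≠i} y_j into 3y, so 163 = 5y and y = 32.6.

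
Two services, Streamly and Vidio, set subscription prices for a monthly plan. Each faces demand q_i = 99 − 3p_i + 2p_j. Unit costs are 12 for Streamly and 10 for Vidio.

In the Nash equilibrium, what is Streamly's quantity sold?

Streamly's profit: π = (p_{Streamly} − 12)(99 − 3p_{Streamly} + 2p_{Vidio}).
∂π/∂p_{Streamly} = 135 − 6p_{Streamly} + 2p_{Vidio} = 0 ⇒ p_{Streamly} = 22.5 + (1/3)p_{Vidio}.
Similarly p_{Vidio} = 21.5 + (1/3)p_{Streamly}.
Plugging p_{Vidio} into Streamly's best response: p_{Streamly} = 22.5 + (1/3)(21.5 + (1/3)p_{Streamly}) ⇒ (8/9)p_{Streamly} = 89/3, so p_{Streamly} = 33.375.
Then p_{Vidio} = 21.5 + (1/3)·33.375 = 32.625.
q_{Streamly} = 99 − 3·33.375 + 2·32.625 = 64.125.

64.125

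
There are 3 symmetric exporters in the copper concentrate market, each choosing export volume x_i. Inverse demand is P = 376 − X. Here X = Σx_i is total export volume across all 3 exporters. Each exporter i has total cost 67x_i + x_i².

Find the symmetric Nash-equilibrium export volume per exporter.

51.5

A representative exporter's profit is π_i = x_i(376 − X) − 67x_i − x_i², with X = x_i + Σ_{j≠i} x_j.
First-order condition: 309 − 4x_i − Σ_{j≠i} x_j = 0.
Imposing symmetry (x_j = x for all j) turns Σ_{j≠i} x_j into 2x, so 309 = 6x and x = 51.5.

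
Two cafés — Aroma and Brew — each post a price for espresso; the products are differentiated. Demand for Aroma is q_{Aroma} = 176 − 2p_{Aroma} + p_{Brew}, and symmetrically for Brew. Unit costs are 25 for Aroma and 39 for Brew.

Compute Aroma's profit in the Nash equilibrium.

Aroma's profit: π = (p_{Aroma} − 25)(176 − 2p_{Aroma} + p_{Brew}).
∂π/∂p_{Aroma} = 226 − 4p_{Aroma} + p_{Brew} = 0 ⇒ p_{Aroma} = 56.5 + 0.25p_{Brew}.
Similarly p_{Brew} = 63.5 + 0.25p_{Aroma}.
Solving the two reaction functions simultaneously: (1 − (0.25)(0.25))p_{Aroma} = 56.5 + 0.25·63.5, so 0.9375p_{Aroma} = 72.375 and p_{Aroma} = 77.2.
Then p_{Brew} = 63.5 + 0.25·77.2 = 82.8.
q_{Aroma} = 176 − 2·77.2 + 82.8 = 104.4.
Profit = (77.2 − 25)·104.4 = 5449.68.

5449.68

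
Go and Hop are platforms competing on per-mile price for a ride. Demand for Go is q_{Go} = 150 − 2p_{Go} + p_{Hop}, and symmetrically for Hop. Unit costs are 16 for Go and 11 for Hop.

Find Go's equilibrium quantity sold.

88

Go's profit: π = (p_{Go} − 16)(150 − 2p_{Go} + p_{Hop}).
∂π/∂p_{Go} = 182 − 4p_{Go} + p_{Hop} = 0 ⇒ p_{Go} = 45.5 + 0.25p_{Hop}.
Similarly p_{Hop} = 43 + 0.25p_{Go}.
Plugging p_{Hop} into Go's best response: p_{Go} = 45.5 + 0.25(43 + 0.25p_{Go}) ⇒ 0.9375p_{Go} = 56.25, so p_{Go} = 60.
Then p_{Hop} = 43 + 0.25·60 = 58.
q_{Go} = 150 − 2·60 + 58 = 88.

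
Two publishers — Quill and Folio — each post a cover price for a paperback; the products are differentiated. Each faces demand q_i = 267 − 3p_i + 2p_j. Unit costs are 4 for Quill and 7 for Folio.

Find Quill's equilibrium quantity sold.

198.9375

Quill's profit: π = (p_{Quill} − 4)(267 − 3p_{Quill} + 2p_{Folio}).
∂π/∂p_{Quill} = 279 − 6p_{Quill} + 2p_{Folio} = 0 ⇒ p_{Quill} = 46.5 + (1/3)p_{Folio}.
Similarly p_{Folio} = 48 + (1/3)p_{Quill}.
Substituting the second reaction function into the first: p_{Quill} = 46.5 + (1/3)(48 + (1/3)p_{Quill}), which gives (8/9)p_{Quill} = 62.5 ⇒ p_{Quill} = 70.3125.
Then p_{Folio} = 48 + (1/3)·70.3125 = 71.4375.
q_{Quill} = 267 − 3·70.3125 + 2·71.4375 = 198.9375.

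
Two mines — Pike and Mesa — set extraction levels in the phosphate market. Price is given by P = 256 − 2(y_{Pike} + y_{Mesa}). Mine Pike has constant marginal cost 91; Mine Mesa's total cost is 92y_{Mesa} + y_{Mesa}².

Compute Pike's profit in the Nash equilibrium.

2191.22

Mine Pike's profit: π = y_{Pike}(256 − 2(y_{Pike} + y_{Mesa})) − 91y_{Pike}.
∂π/∂y_{Pike} = 165 − 4y_{Pike} − 2y_{Mesa} = 0, so y_{Pike} = 41.25 − 0.5y_{Mesa}.
For Mesa: ∂π/∂y_{Mesa} = 164 − 6y_{Mesa} − 2y_{Pike} = 0 ⇒ y_{Mesa} = 82/3 − (1/3)y_{Pike}.
Substituting the second reaction function into the first: y_{Pike} = 41.25 − 0.5(82/3 − (1/3)y_{Pike}), which gives (5/6)y_{Pike} = 331/12 ⇒ y_{Pike} = 33.1.
Then y_{Mesa} = 82/3 − (1/3)·33.1 = 16.3.
Price P = 256 − 2·49.4 = 157.2.
Pike's profit: (157.2 − 91)·33.1 = 2191.22.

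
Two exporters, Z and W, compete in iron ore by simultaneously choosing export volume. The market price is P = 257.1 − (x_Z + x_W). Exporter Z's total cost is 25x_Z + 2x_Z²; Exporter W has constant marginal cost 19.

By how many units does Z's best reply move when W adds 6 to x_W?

-1

Exporter Z's profit: π = x_Z(257.1 − (x_Z + x_W)) − 25x_Z − 2x_Z².
∂π/∂x_Z = 232.1 − 6x_Z − x_W = 0, so x_Z = 2321/60 − (1/6)x_W.
The reaction-function slope is −1/6, so a 6-unit rise in x_W moves x_Z by −1/6 × 6 = −1. Z's best response falls — the actions are strategic substitutes.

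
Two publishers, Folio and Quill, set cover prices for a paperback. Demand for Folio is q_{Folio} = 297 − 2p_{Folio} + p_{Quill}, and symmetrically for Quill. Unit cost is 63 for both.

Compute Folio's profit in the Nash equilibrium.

Folio's profit: π = (p_{Folio} − 63)(297 − 2p_{Folio} + p_{Quill}).
∂π/∂p_{Folio} = 423 − 4p_{Folio} + p_{Quill} = 0 ⇒ p_{Folio} = 105.75 + 0.25p_{Quill}.
Setting p_{Folio} = p_{Quill} in the reaction function: p_{Folio} = 105.75 + 0.25p_{Folio}, so p_{Folio} = 105.75 / 0.75 = 141.
q_{Folio} = 297 − 2·141 + 141 = 156.
Profit = (141 − 63)·156 = 12168.

12168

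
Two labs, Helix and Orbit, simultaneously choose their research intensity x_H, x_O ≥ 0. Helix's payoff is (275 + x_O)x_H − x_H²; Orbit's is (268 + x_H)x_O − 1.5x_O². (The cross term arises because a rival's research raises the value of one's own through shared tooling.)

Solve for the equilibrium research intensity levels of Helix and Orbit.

218.6, 162.2

Expanding Helix's payoff: 275x_H + x_Ox_H − x_H².
∂π/∂x_H = 275 + x_O − 2x_H = 0, so x_H = 137.5 + 0.5x_O.
Likewise for Orbit: x_O = 268/3 + (1/3)x_H.
Plugging x_O into Helix's best response: x_H = 137.5 + 0.5(268/3 + (1/3)x_H) ⇒ (5/6)x_H = 1093/6, so x_H = 218.6.
Then x_O = 268/3 + (1/3)·218.6 = 162.2.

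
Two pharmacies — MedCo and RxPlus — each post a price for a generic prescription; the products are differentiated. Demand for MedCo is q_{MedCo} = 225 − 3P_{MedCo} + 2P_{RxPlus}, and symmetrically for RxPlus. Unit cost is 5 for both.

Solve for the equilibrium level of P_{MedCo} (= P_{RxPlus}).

60

MedCo's profit: π = (P_{MedCo} − 5)(225 − 3P_{MedCo} + 2P_{RxPlus}).
∂π/∂P_{MedCo} = 240 − 6P_{MedCo} + 2P_{RxPlus} = 0 ⇒ P_{MedCo} = 40 + (1/3)P_{RxPlus}.
Setting P_{MedCo} = P_{RxPlus} in the reaction function: P_{MedCo} = 40 + (1/3)P_{MedCo}, so P_{MedCo} = 40 / (2/3) = 60.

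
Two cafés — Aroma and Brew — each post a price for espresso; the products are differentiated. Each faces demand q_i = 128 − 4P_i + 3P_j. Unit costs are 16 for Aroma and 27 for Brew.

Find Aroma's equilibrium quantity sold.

99.2

Aroma's profit: π = (P_{Aroma} − 16)(128 − 4P_{Aroma} + 3P_{Brew}).
∂π/∂P_{Aroma} = 192 − 8P_{Aroma} + 3P_{Brew} = 0 ⇒ P_{Aroma} = 24 + 0.375P_{Brew}.
Similarly P_{Brew} = 29.5 + 0.375P_{Aroma}.
Solving the two reaction functions simultaneously: (1 − (0.375)(0.375))P_{Aroma} = 24 + 0.375·29.5, so (55/64)P_{Aroma} = 35.0625 and P_{Aroma} = 40.8.
Then P_{Brew} = 29.5 + 0.375·40.8 = 44.8.
q_{Aroma} = 128 − 4·40.8 + 3·44.8 = 99.2.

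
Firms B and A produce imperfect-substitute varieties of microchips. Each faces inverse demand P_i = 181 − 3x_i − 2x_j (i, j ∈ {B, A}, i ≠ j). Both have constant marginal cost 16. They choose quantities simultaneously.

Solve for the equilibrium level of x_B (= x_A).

20.625

Firm B's profit: π = x_B(181 − 3x_B − 2x_A) − 16x_B.
∂π/∂x_B = 165 − 6x_B − 2x_A = 0 ⇒ x_B = 27.5 − (1/3)x_A.
Setting x_B = x_A in the reaction function: x_B = 27.5 − (1/3)x_B, so x_B = 27.5 / (4/3) = 20.625.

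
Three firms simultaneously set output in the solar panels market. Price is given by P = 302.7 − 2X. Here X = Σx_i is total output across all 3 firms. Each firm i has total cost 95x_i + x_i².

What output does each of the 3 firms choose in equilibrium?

20.77

A representative firm's profit is π_i = x_i(302.7 − 2X) − 95x_i − x_i², with X = x_i + Σ_{j≠i} x_j.
First-order condition: 207.7 − 6x_i − 2Σ_{j≠i} x_j = 0.
Imposing symmetry (x_j = x for all j) turns Σ_{j≠i} x_j into 2x, so 207.7 = 10x and x = 20.77.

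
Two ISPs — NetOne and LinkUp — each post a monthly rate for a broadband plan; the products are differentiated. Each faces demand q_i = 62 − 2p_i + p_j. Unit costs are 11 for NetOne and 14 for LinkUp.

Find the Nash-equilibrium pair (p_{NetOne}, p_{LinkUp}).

NetOne's profit: π = (p_{NetOne} − 11)(62 − 2p_{NetOne} + p_{LinkUp}).
∂π/∂p_{NetOne} = 84 − 4p_{NetOne} + p_{LinkUp} = 0 ⇒ p_{NetOne} = 21 + 0.25p_{LinkUp}.
Similarly p_{LinkUp} = 22.5 + 0.25p_{NetOne}.
Solving the two reaction functions simultaneously: (1 − (0.25)(0.25))p_{NetOne} = 21 + 0.25·22.5, so 0.9375p_{NetOne} = 26.625 and p_{NetOne} = 28.4.
Then p_{LinkUp} = 22.5 + 0.25·28.4 = 29.6.

28.4, 29.6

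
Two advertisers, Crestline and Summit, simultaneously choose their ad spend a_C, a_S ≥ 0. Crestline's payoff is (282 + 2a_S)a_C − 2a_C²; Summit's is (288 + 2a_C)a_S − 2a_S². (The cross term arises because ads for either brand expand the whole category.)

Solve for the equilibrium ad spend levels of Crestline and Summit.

Expanding Crestline's payoff: 282a_C + 2a_Sa_C − 2a_C².
∂π/∂a_C = 282 + 2a_S − 4a_C = 0, so a_C = 70.5 + 0.5a_S.
Likewise for Summit: a_S = 72 + 0.5a_C.
Substituting the second reaction function into the first: a_C = 70.5 + 0.5(72 + 0.5a_C), which gives 0.75a_C = 106.5 ⇒ a_C = 142.
Then a_S = 72 + 0.5·142 = 143.

142, 143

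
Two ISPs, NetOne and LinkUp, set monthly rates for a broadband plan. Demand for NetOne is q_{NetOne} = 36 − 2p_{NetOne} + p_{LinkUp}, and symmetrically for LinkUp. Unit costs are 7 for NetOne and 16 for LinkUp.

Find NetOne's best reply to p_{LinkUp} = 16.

NetOne's profit: π = (p_{NetOne} − 7)(36 − 2p_{NetOne} + p_{LinkUp}).
∂π/∂p_{NetOne} = 50 − 4p_{NetOne} + p_{LinkUp} = 0 ⇒ p_{NetOne} = 12.5 + 0.25p_{LinkUp}.
At p_{LinkUp} = 16: p_{NetOne} = 12.5 + 0.25·16 = 16.5.

16.5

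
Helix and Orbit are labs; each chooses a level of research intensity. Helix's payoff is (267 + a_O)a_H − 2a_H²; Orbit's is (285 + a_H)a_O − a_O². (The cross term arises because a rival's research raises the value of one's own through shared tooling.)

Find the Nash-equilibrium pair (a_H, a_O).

Expanding Helix's payoff: 267a_H + a_Oa_H − 2a_H².
∂π/∂a_H = 267 + a_O − 4a_H = 0, so a_H = 66.75 + 0.25a_O.
Likewise for Orbit: a_O = 142.5 + 0.5a_H.
Substituting the second reaction function into the first: a_H = 66.75 + 0.25(142.5 + 0.5a_H), which gives 0.875a_H = 102.375 ⇒ a_H = 117.
Then a_O = 142.5 + 0.5·117 = 201.

117, 201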